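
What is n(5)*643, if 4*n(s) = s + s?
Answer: 3215/2 ≈ 1607.5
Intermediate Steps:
n(s) = s/2 (n(s) = (s + s)/4 = (2*s)/4 = s/2)
n(5)*643 = ((½)*5)*643 = (5/2)*643 = 3215/2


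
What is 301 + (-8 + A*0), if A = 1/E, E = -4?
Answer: 293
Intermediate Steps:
A = -1/4 (A = 1/(-4) = -1/4 ≈ -0.25000)
301 + (-8 + A*0) = 301 + (-8 - 1/4*0) = 301 + (-8 + 0) = 301 - 8 = 293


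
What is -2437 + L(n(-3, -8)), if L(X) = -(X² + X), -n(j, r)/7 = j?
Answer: -2899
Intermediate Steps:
n(j, r) = -7*j
L(X) = -X - X² (L(X) = -(X + X²) = -X - X²)
-2437 + L(n(-3, -8)) = -2437 - (-7*(-3))*(1 - 7*(-3)) = -2437 - 1*21*(1 + 21) = -2437 - 1*21*22 = -2437 - 462 = -2899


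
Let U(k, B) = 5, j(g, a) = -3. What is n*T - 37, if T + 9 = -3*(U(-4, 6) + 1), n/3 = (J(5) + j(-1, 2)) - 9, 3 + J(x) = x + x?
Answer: 368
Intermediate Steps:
J(x) = -3 + 2*x (J(x) = -3 + (x + x) = -3 + 2*x)
n = -15 (n = 3*(((-3 + 2*5) - 3) - 9) = 3*(((-3 + 10) - 3) - 9) = 3*((7 - 3) - 9) = 3*(4 - 9) = 3*(-5) = -15)
T = -27 (T = -9 - 3*(5 + 1) = -9 - 3*6 = -9 - 18 = -27)
n*T - 37 = -15*(-27) - 37 = 405 - 37 = 368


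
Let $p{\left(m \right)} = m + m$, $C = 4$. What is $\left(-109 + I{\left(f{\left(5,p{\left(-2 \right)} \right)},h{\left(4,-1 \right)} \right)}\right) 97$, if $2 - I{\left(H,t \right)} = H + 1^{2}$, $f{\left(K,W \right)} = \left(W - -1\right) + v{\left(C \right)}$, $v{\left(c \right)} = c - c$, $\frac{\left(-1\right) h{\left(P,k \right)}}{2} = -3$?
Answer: $-10185$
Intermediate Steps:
$h{\left(P,k \right)} = 6$ ($h{\left(P,k \right)} = \left(-2\right) \left(-3\right) = 6$)
$v{\left(c \right)} = 0$
$p{\left(m \right)} = 2 m$
$f{\left(K,W \right)} = 1 + W$ ($f{\left(K,W \right)} = \left(W - -1\right) + 0 = \left(W + 1\right) + 0 = \left(1 + W\right) + 0 = 1 + W$)
$I{\left(H,t \right)} = 1 - H$ ($I{\left(H,t \right)} = 2 - \left(H + 1^{2}\right) = 2 - \left(H + 1\right) = 2 - \left(1 + H\right) = 1 - H$)
$\left(-109 + I{\left(f{\left(5,p{\left(-2 \right)} \right)},h{\left(4,-1 \right)} \right)}\right) 97 = \left(-109 + \left(1 - \left(1 + 2 \left(-2\right)\right)\right)\right) 97 = \left(-109 + \left(1 - \left(1 - 4\right)\right)\right) 97 = \left(-109 + \left(1 - -3\right)\right) 97 = \left(-109 + \left(1 + 3\right)\right) 97 = \left(-109 + 4\right) 97 = \left(-105\right) 97 = -10185$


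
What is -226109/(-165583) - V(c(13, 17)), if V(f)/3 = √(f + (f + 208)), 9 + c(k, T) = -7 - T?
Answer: 226109/165583 - 3*√142 ≈ -34.384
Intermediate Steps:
c(k, T) = -16 - T (c(k, T) = -9 + (-7 - T) = -16 - T)
V(f) = 3*√(208 + 2*f) (V(f) = 3*√(f + (f + 208)) = 3*√(f + (208 + f)) = 3*√(208 + 2*f))
-226109/(-165583) - V(c(13, 17)) = -226109/(-165583) - 3*√(208 + 2*(-16 - 1*17)) = -226109*(-1/165583) - 3*√(208 + 2*(-16 - 17)) = 226109/165583 - 3*√(208 + 2*(-33)) = 226109/165583 - 3*√(208 - 66) = 226109/165583 - 3*√142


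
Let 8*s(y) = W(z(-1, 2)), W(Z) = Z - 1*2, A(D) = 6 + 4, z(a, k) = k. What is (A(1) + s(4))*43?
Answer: 430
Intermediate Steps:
A(D) = 10
W(Z) = -2 + Z (W(Z) = Z - 2 = -2 + Z)
s(y) = 0 (s(y) = (-2 + 2)/8 = (1/8)*0 = 0)
(A(1) + s(4))*43 = (10 + 0)*43 = 10*43 = 430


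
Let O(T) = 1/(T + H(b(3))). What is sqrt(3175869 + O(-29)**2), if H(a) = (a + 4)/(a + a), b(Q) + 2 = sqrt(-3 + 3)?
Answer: sqrt(11055199993)/59 ≈ 1782.1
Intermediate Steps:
b(Q) = -2 (b(Q) = -2 + sqrt(-3 + 3) = -2 + sqrt(0) = -2 + 0 = -2)
H(a) = (4 + a)/(2*a) (H(a) = (4 + a)/((2*a)) = (4 + a)*(1/(2*a)) = (4 + a)/(2*a))
O(T) = 1/(-1/2 + T) (O(T) = 1/(T + (1/2)*(4 - 2)/(-2)) = 1/(T + (1/2)*(-1/2)*2) = 1/(T - 1/2) = 1/(-1/2 + T))
sqrt(3175869 + O(-29)**2) = sqrt(3175869 + (2/(-1 + 2*(-29)))**2) = sqrt(3175869 + (2/(-1 - 58))**2) = sqrt(3175869 + (2/(-59))**2) = sqrt(3175869 + (2*(-1/59))**2) = sqrt(3175869 + (-2/59)**2) = sqrt(3175869 + 4/3481) = sqrt(11055199993/3481) = sqrt(11055199993)/59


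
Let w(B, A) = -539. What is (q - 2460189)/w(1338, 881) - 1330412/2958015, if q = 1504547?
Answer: 2826086278562/1594370085 ≈ 1772.5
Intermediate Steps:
(q - 2460189)/w(1338, 881) - 1330412/2958015 = (1504547 - 2460189)/(-539) - 1330412/2958015 = -955642*(-1/539) - 1330412*1/2958015 = 955642/539 - 1330412/2958015 = 2826086278562/1594370085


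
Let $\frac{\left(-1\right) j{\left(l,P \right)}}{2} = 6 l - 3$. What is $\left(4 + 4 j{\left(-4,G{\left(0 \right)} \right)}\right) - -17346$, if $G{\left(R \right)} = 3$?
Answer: $17566$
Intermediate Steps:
$j{\left(l,P \right)} = 6 - 12 l$ ($j{\left(l,P \right)} = - 2 \left(6 l - 3\right) = - 2 \left(-3 + 6 l\right) = 6 - 12 l$)
$\left(4 + 4 j{\left(-4,G{\left(0 \right)} \right)}\right) - -17346 = \left(4 + 4 \left(6 - -48\right)\right) - -17346 = \left(4 + 4 \left(6 + 48\right)\right) + 17346 = \left(4 + 4 \cdot 54\right) + 17346 = \left(4 + 216\right) + 17346 = 220 + 17346 = 17566$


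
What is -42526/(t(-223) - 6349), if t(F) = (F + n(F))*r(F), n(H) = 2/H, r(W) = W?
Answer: -21263/21691 ≈ -0.98027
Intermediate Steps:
t(F) = F*(F + 2/F) (t(F) = (F + 2/F)*F = F*(F + 2/F))
-42526/(t(-223) - 6349) = -42526/((2 + (-223)**2) - 6349) = -42526/((2 + 49729) - 6349) = -42526/(49731 - 6349) = -42526/43382 = -42526*1/43382 = -21263/21691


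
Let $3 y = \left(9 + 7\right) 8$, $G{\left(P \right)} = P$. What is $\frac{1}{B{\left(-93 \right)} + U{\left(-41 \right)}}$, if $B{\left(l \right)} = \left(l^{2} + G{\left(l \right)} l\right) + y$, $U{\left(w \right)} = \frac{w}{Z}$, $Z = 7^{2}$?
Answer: $\frac{147}{2548955} \approx 5.7671 \cdot 10^{-5}$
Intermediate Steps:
$Z = 49$
$y = \frac{128}{3}$ ($y = \frac{\left(9 + 7\right) 8}{3} = \frac{16 \cdot 8}{3} = \frac{1}{3} \cdot 128 = \frac{128}{3} \approx 42.667$)
$U{\left(w \right)} = \frac{w}{49}$
$B{\left(l \right)} = \frac{128}{3} + 2 l^{2}$ ($B{\left(l \right)} = \left(l^{2} + l l\right) + \frac{128}{3} = \left(l^{2} + l^{2}\right) + \frac{128}{3} = 2 l^{2} + \frac{128}{3} = \frac{128}{3} + 2 l^{2}$)
$\frac{1}{B{\left(-93 \right)} + U{\left(-41 \right)}} = \frac{1}{\left(\frac{128}{3} + 2 \left(-93\right)^{2}\right) + \frac{1}{49} \left(-41\right)} = \frac{1}{\left(\frac{128}{3} + 2 \cdot 8649\right) - \frac{41}{49}} = \frac{1}{\left(\frac{128}{3} + 17298\right) - \frac{41}{49}} = \frac{1}{\frac{52022}{3} - \frac{41}{49}} = \frac{1}{\frac{2548955}{147}} = \frac{147}{2548955}$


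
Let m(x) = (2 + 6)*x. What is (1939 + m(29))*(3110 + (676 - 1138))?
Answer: 5748808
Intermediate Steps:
m(x) = 8*x
(1939 + m(29))*(3110 + (676 - 1138)) = (1939 + 8*29)*(3110 + (676 - 1138)) = (1939 + 232)*(3110 - 462) = 2171*2648 = 5748808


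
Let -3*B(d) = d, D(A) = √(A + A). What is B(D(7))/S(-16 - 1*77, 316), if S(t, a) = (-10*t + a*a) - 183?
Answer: -√14/301809 ≈ -1.2397e-5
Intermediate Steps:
D(A) = √2*√A (D(A) = √(2*A) = √2*√A)
B(d) = -d/3
S(t, a) = -183 + a² - 10*t (S(t, a) = (-10*t + a²) - 183 = (a² - 10*t) - 183 = -183 + a² - 10*t)
B(D(7))/S(-16 - 1*77, 316) = (-√2*√7/3)/(-183 + 316² - 10*(-16 - 1*77)) = (-√14/3)/(-183 + 99856 - 10*(-16 - 77)) = (-√14/3)/(-183 + 99856 - 10*(-93)) = (-√14/3)/(-183 + 99856 + 930) = -√14/3/100603 = -√14/3*(1/100603) = -√14/301809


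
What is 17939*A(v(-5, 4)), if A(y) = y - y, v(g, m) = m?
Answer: 0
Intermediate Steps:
A(y) = 0
17939*A(v(-5, 4)) = 17939*0 = 0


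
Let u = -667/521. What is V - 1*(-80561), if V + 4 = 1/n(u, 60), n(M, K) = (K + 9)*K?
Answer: 333505981/4140 ≈ 80557.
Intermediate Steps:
u = -667/521 (u = -667*1/521 = -667/521 ≈ -1.2802)
n(M, K) = K*(9 + K) (n(M, K) = (9 + K)*K = K*(9 + K))
V = -16559/4140 (V = -4 + 1/(60*(9 + 60)) = -4 + 1/(60*69) = -4 + 1/4140 = -16559/4140 ≈ -3.9998)
V - 1*(-80561) = -16559/4140 - 1*(-80561) = -16559/4140 + 80561 = 333505981/4140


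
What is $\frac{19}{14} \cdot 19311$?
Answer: $\frac{366909}{14} \approx 26208.0$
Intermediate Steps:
$\frac{19}{14} \cdot 19311 = \frac{366909}{14}$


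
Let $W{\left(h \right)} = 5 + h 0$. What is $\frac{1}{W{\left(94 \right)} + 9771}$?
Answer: $\frac{1}{9776} \approx 0.00010229$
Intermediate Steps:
$W{\left(h \right)} = 5$ ($W{\left(h \right)} = 5 + 0 = 5$)
$\frac{1}{W{\left(94 \right)} + 9771} = \frac{1}{5 + 9771} = \frac{1}{9776}$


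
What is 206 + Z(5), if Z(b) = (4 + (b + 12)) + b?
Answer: 232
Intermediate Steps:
Z(b) = 16 + 2*b (Z(b) = (4 + (12 + b)) + b = (16 + b) + b = 16 + 2*b)
206 + Z(5) = 206 + (16 + 2*5) = 206 + (16 + 10) = 206 + 26 = 232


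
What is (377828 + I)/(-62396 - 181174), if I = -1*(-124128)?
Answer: -250978/121785 ≈ -2.0608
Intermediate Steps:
I = 124128
(377828 + I)/(-62396 - 181174) = (377828 + 124128)/(-62396 - 181174) = 501956/(-243570) = 501956*(-1/243570) = -250978/121785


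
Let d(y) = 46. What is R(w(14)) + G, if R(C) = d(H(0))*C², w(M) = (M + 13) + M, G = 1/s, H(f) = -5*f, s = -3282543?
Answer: 253825920017/3282543 ≈ 77326.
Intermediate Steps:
G = -1/3282543 (G = 1/(-3282543) = -1/3282543 ≈ -3.0464e-7)
w(M) = 13 + 2*M (w(M) = (13 + M) + M = 13 + 2*M)
R(C) = 46*C²
R(w(14)) + G = 46*(13 + 2*14)² - 1/3282543 = 46*(13 + 28)² - 1/3282543 = 46*41² - 1/3282543 = 46*1681 - 1/3282543 = 77326 - 1/3282543 = 253825920017/3282543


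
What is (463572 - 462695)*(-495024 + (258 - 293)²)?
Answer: -433061723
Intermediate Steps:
(463572 - 462695)*(-495024 + (258 - 293)²) = 877*(-495024 + (-35)²) = 877*(-495024 + 1225) = 877*(-493799) = -433061723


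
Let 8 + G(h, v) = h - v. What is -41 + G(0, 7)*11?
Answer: -206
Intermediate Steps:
G(h, v) = -8 + h - v (G(h, v) = -8 + (h - v) = -8 + h - v)
-41 + G(0, 7)*11 = -41 + (-8 + 0 - 1*7)*11 = -41 + (-8 + 0 - 7)*11 = -41 - 15*11 = -41 - 165 = -206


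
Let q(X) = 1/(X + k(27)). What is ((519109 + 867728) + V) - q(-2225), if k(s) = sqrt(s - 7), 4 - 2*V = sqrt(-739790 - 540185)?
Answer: 1373138417964/990121 + 2*sqrt(5)/4950605 - 5*I*sqrt(51199)/2 ≈ 1.3868e+6 - 565.68*I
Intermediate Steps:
V = 2 - 5*I*sqrt(51199)/2 (V = 2 - sqrt(-739790 - 540185)/2 = 2 - 5*I*sqrt(51199)/2 ≈ 2.0 - 565.68*I)
k(s) = sqrt(-7 + s)
q(X) = 1/(X + 2*sqrt(5)) (q(X) = 1/(X + sqrt(-7 + 27)) = 1/(X + sqrt(20)) = 1/(X + 2*sqrt(5)))
((519109 + 867728) + V) - q(-2225) = ((519109 + 867728) + (2 - 5*I*sqrt(51199)/2)) - 1/(-2225 + 2*sqrt(5)) = (1386837 + (2 - 5*I*sqrt(51199)/2)) - 1/(-2225 + 2*sqrt(5)) = (1386839 - 5*I*sqrt(51199)/2) - 1/(-2225 + 2*sqrt(5)) = 1386839 - 1/(-2225 + 2*sqrt(5)) - 5*I*sqrt(51199)/2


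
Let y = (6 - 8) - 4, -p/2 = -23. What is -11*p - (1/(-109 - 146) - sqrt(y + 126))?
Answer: -129029/255 + 2*sqrt(30) ≈ -495.04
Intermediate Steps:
p = 46 (p = -2*(-23) = 46)
y = -6 (y = -2 - 4 = -6)
-11*p - (1/(-109 - 146) - sqrt(y + 126)) = -11*46 - (1/(-109 - 146) - sqrt(-6 + 126)) = -506 - (1/(-255) - sqrt(120)) = -506 - (-1/255 - 2*sqrt(30)) = -506 + (1/255 + 2*sqrt(30)) = -129029/255 + 2*sqrt(30)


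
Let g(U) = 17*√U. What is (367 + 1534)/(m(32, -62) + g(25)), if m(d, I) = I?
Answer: 1901/23 ≈ 82.652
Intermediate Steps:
(367 + 1534)/(m(32, -62) + g(25)) = (367 + 1534)/(-62 + 17*√25) = 1901/(-62 + 17*5) = 1901/(-62 + 85) = 1901/23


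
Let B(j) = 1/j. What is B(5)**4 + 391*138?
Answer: 33723751/625 ≈ 53958.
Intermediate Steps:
B(5)**4 + 391*138 = (1/5)**4 + 391*138 = (1/5)**4 + 53958 = 1/625 + 53958 = 33723751/625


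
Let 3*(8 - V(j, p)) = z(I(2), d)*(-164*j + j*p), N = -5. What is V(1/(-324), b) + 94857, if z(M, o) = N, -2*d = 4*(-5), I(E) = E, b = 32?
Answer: 7684120/81 ≈ 94866.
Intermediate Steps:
d = 10 (d = -2*(-5) = -½*(-20) = 10)
z(M, o) = -5
V(j, p) = 8 - 820*j/3 + 5*j*p/3 (V(j, p) = 8 - (-5)*(-164*j + j*p)/3 = 8 - (820*j - 5*j*p)/3 = 8 + (-820*j/3 + 5*j*p/3) = 8 - 820*j/3 + 5*j*p/3)
V(1/(-324), b) + 94857 = (8 - 820/3/(-324) + (5/3)*32/(-324)) + 94857 = (8 - 820/3*(-1/324) + (5/3)*(-1/324)*32) + 94857 = (8 + 205/243 - 40/243) + 94857 = 703/81 + 94857 = 7684120/81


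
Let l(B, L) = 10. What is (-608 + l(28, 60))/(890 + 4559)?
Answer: -598/5449 ≈ -0.10974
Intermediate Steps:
(-608 + l(28, 60))/(890 + 4559) = (-608 + 10)/(890 + 4559) = -598/5449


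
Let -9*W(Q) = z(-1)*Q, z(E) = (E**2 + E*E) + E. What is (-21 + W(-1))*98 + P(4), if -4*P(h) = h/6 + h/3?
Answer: -36857/18 ≈ -2047.6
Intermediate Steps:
P(h) = -h/8 (P(h) = -(h/6 + h/3)/4 = -h/8)
z(E) = E + 2*E**2 (z(E) = (E**2 + E**2) + E = 2*E**2 + E = E + 2*E**2)
W(Q) = -Q/9 (W(Q) = -(-(1 + 2*(-1)))*Q/9 = -(-(1 - 2))*Q/9 = -(-1*(-1))*Q/9 = -Q/9)
(-21 + W(-1))*98 + P(4) = (-21 - 1/9*(-1))*98 - 1/8*4 = (-21 + 1/9)*98 - 1/2 = -188/9*98 - 1/2 = -18424/9 - 1/2 = -36857/18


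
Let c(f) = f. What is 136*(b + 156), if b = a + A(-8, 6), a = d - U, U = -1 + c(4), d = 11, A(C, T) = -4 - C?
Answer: 22848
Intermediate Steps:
U = 3 (U = -1 + 4 = 3)
a = 8 (a = 11 - 1*3 = 11 - 3 = 8)
b = 12 (b = 8 + (-4 - 1*(-8)) = 8 + (-4 + 8) = 8 + 4 = 12)
136*(b + 156) = 136*(12 + 156) = 136*168 = 22848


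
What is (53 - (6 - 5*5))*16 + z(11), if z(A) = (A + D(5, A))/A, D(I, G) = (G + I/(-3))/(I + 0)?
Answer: 190273/165 ≈ 1153.2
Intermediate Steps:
D(I, G) = (G - I/3)/I (D(I, G) = (G + I*(-1/3))/I = (G - I/3)/I)
z(A) = (-1/3 + 6*A/5)/A (z(A) = (A + (A - 1/3*5)/5)/A = (A + (A - 5/3)/5)/A = (A + (-5/3 + A)/5)/A = (A + (-1/3 + A/5))/A = (-1/3 + 6*A/5)/A)
(53 - (6 - 5*5))*16 + z(11) = (53 - (6 - 5*5))*16 + (1/15)*(-5 + 18*11)/11 = (53 - (6 - 25))*16 + (1/15)*(1/11)*(-5 + 198) = (53 - 1*(-19))*16 + (1/15)*(1/11)*193 = (53 + 19)*16 + 193/165 = 72*16 + 193/165 = 1152 + 193/165 = 190273/165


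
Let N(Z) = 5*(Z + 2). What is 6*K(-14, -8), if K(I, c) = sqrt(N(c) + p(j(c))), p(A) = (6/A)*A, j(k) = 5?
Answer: 12*I*sqrt(6) ≈ 29.394*I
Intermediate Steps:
p(A) = 6
N(Z) = 10 + 5*Z (N(Z) = 5*(2 + Z) = 10 + 5*Z)
K(I, c) = sqrt(16 + 5*c) (K(I, c) = sqrt((10 + 5*c) + 6) = sqrt(16 + 5*c))
6*K(-14, -8) = 6*sqrt(16 + 5*(-8)) = 6*sqrt(16 - 40) = 6*sqrt(-24) = 6*(2*I*sqrt(6)) = 12*I*sqrt(6)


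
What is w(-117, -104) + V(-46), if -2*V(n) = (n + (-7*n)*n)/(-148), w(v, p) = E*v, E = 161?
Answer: -2795305/148 ≈ -18887.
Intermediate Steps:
w(v, p) = 161*v
V(n) = -7*n²/296 + n/296 (V(n) = -(n + (-7*n)*n)/(2*(-148)) = -(n - 7*n²)*(-1)/(2*148) = -(-n/148 + 7*n²/148)/2 = -7*n²/296 + n/296)
w(-117, -104) + V(-46) = 161*(-117) + (1/296)*(-46)*(1 - 7*(-46)) = -18837 + (1/296)*(-46)*(1 + 322) = -18837 + (1/296)*(-46)*323 = -18837 - 7429/148 = -2795305/148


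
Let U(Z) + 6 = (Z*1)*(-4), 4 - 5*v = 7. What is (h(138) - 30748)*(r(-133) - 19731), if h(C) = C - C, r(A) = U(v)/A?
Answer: 403447490556/665 ≈ 6.0669e+8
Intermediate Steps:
v = -3/5 (v = 4/5 - 1/5*7 = 4/5 - 7/5 = -3/5 ≈ -0.60000)
U(Z) = -6 - 4*Z (U(Z) = -6 + (Z*1)*(-4) = -6 + Z*(-4) = -6 - 4*Z)
r(A) = -18/(5*A) (r(A) = (-6 - 4*(-3/5))/A = (-6 + 12/5)/A = -18/(5*A))
h(C) = 0
(h(138) - 30748)*(r(-133) - 19731) = (0 - 30748)*(-18/5/(-133) - 19731) = -30748*(-18/5*(-1/133) - 19731) = -30748*(18/665 - 19731) = -30748*(-13121097/665) = 403447490556/665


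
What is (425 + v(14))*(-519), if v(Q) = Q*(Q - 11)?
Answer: -242373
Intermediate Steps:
v(Q) = Q*(-11 + Q)
(425 + v(14))*(-519) = (425 + 14*(-11 + 14))*(-519) = (425 + 14*3)*(-519) = (425 + 42)*(-519) = 467*(-519) = -242373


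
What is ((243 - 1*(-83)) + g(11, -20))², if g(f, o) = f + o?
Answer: 100489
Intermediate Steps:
((243 - 1*(-83)) + g(11, -20))² = ((243 - 1*(-83)) + (11 - 20))² = ((243 + 83) - 9)² = (326 - 9)² = 317² = 100489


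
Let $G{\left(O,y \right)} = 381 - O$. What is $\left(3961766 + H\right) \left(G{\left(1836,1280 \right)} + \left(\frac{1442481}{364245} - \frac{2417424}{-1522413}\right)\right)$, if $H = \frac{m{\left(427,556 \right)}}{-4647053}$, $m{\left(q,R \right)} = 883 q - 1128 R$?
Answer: $- \frac{109613129936183121501285670}{19088418140746843} \approx -5.7424 \cdot 10^{9}$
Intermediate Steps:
$m{\left(q,R \right)} = - 1128 R + 883 q$
$H = \frac{250127}{4647053}$ ($H = \frac{\left(-1128\right) 556 + 883 \cdot 427}{-4647053} = \left(-627168 + 377041\right) \left(- \frac{1}{4647053}\right) = \left(-250127\right) \left(- \frac{1}{4647053}\right) = \frac{250127}{4647053} \approx 0.053825$)
$\left(3961766 + H\right) \left(G{\left(1836,1280 \right)} + \left(\frac{1442481}{364245} - \frac{2417424}{-1522413}\right)\right) = \left(3961766 + \frac{250127}{4647053}\right) \left(\left(381 - 1836\right) + \left(\frac{1442481}{364245} - \frac{2417424}{-1522413}\right)\right) = \frac{18410536825725 \left(\left(381 - 1836\right) + \left(1442481 \cdot \frac{1}{364245} - - \frac{805808}{507471}\right)\right)}{4647053} = \frac{18410536825725 \left(-1455 + \left(\frac{480827}{121415} + \frac{805808}{507471}\right)\right)}{4647053} = \frac{18410536825725 \left(-1455 + \frac{341842936837}{61614591465}\right)}{4647053} = \frac{18410536825725}{4647053} \left(- \frac{89307387644738}{61614591465}\right) = - \frac{109613129936183121501285670}{19088418140746843}$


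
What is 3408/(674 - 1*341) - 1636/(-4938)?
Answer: 965194/91353 ≈ 10.566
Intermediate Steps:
3408/(674 - 1*341) - 1636/(-4938) = 3408/(674 - 341) - 1636*(-1/4938) = 3408/333 + 818/2469 = 3408*(1/333) + 818/2469 = 1136/111 + 818/2469 = 965194/91353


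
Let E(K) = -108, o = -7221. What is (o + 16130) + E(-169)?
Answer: 8801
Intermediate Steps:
(o + 16130) + E(-169) = (-7221 + 16130) - 108 = 8909 - 108 = 8801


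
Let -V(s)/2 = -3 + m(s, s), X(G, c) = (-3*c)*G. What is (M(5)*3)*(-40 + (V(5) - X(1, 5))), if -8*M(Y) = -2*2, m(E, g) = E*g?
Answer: -207/2 ≈ -103.50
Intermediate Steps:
X(G, c) = -3*G*c
M(Y) = 1/2 (M(Y) = -(-1)*2/4 = -1/8*(-4) = 1/2)
V(s) = 6 - 2*s**2 (V(s) = -2*(-3 + s*s) = -2*(-3 + s**2) = 6 - 2*s**2)
(M(5)*3)*(-40 + (V(5) - X(1, 5))) = ((1/2)*3)*(-40 + ((6 - 2*5**2) - (-3)*5)) = 3*(-40 + ((6 - 2*25) - 1*(-15)))/2 = 3*(-40 + ((6 - 50) + 15))/2 = 3*(-40 + (-44 + 15))/2 = 3*(-40 - 29)/2 = (3/2)*(-69) = -207/2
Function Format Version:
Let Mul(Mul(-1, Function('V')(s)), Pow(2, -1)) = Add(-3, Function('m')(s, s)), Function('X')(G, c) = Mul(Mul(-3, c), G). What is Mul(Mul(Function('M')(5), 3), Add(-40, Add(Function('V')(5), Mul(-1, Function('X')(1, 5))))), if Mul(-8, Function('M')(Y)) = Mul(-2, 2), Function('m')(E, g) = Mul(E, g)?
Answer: Rational(-207, 2) ≈ -103.50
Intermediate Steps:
Function('X')(G, c) = Mul(-3, G, c)
Function('M')(Y) = Rational(1, 2) (Function('M')(Y) = Mul(Rational(-1, 8), Mul(-2, 2)) = Mul(Rational(-1, 8), -4) = Rational(1, 2))
Function('V')(s) = Add(6, Mul(-2, Pow(s, 2))) (Function('V')(s) = Mul(-2, Add(-3, Mul(s, s))) = Mul(-2, Add(-3, Pow(s, 2))) = Add(6, Mul(-2, Pow(s, 2))))
Mul(Mul(Function('M')(5), 3), Add(-40, Add(Function('V')(5), Mul(-1, Function('X')(1, 5))))) = Mul(Mul(Rational(1, 2), 3), Add(-40, Add(Add(6, Mul(-2, Pow(5, 2))), Mul(-1, Mul(-3, 1, 5))))) = Mul(Rational(3, 2), Add(-40, Add(Add(6, Mul(-2, 25)), Mul(-1, -15)))) = Mul(Rational(3, 2), Add(-40, Add(Add(6, -50), 15))) = Mul(Rational(3, 2), Add(-40, Add(-44, 15))) = Mul(Rational(3, 2), Add(-40, -29)) = Mul(Rational(3, 2), -69) = Rational(-207, 2)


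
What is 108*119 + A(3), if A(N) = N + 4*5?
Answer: 12875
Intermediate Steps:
A(N) = 20 + N (A(N) = N + 20 = 20 + N)
108*119 + A(3) = 108*119 + (20 + 3) = 12852 + 23 = 12875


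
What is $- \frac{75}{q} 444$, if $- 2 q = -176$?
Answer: $- \frac{8325}{22} \approx -378.41$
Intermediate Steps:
$q = 88$ ($q = \left(- \frac{1}{2}\right) \left(-176\right) = 88$)
$- \frac{75}{q} 444 = - \frac{75}{88} \cdot 444 = \left(-75\right) \frac{1}{88} \cdot 444 = \left(- \frac{75}{88}\right) 444 = - \frac{8325}{22}$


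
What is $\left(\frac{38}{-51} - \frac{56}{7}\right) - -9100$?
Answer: $\frac{463654}{51} \approx 9091.3$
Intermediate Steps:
$\left(\frac{38}{-51} - \frac{56}{7}\right) - -9100 = \left(38 \left(- \frac{1}{51}\right) - 8\right) + 9100 = \left(- \frac{38}{51} - 8\right) + 9100 = - \frac{446}{51} + 9100 = \frac{463654}{51}$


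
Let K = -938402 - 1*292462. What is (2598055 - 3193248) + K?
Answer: -1826057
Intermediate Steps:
K = -1230864 (K = -938402 - 292462 = -1230864)
(2598055 - 3193248) + K = (2598055 - 3193248) - 1230864 = -595193 - 1230864 = -1826057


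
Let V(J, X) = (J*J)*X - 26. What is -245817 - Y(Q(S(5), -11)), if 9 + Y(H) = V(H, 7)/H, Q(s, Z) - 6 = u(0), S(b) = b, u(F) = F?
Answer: -737537/3 ≈ -2.4585e+5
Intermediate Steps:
Q(s, Z) = 6 (Q(s, Z) = 6 + 0 = 6)
V(J, X) = -26 + X*J**2 (V(J, X) = J**2*X - 26 = X*J**2 - 26 = -26 + X*J**2)
Y(H) = -9 + (-26 + 7*H**2)/H
-245817 - Y(Q(S(5), -11)) = -245817 - (-9 - 26/6 + 7*6) = -245817 - (-9 - 26*1/6 + 42) = -245817 - (-9 - 13/3 + 42) = -245817 - 1*86/3 = -245817 - 86/3 = -737537/3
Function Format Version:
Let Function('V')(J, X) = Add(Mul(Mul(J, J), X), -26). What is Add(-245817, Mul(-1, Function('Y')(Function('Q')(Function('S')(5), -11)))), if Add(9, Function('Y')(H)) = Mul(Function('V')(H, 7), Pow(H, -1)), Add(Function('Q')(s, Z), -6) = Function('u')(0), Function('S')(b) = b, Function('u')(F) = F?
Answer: Rational(-737537, 3) ≈ -2.4585e+5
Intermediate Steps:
Function('Q')(s, Z) = 6 (Function('Q')(s, Z) = Add(6, 0) = 6)
Function('V')(J, X) = Add(-26, Mul(X, Pow(J, 2))) (Function('V')(J, X) = Add(Mul(Pow(J, 2), X), -26) = Add(Mul(X, Pow(J, 2)), -26) = Add(-26, Mul(X, Pow(J, 2))))
Function('Y')(H) = Add(-9, Mul(Pow(H, -1), Add(-26, Mul(7, Pow(H, 2))))) (Function('Y')(H) = Add(-9, Mul(Add(-26, Mul(7, Pow(H, 2))), Pow(H, -1))) = Add(-9, Mul(Pow(H, -1), Add(-26, Mul(7, Pow(H, 2))))))
Add(-245817, Mul(-1, Function('Y')(Function('Q')(Function('S')(5), -11)))) = Add(-245817, Mul(-1, Add(-9, Mul(-26, Pow(6, -1)), Mul(7, 6)))) = Add(-245817, Mul(-1, Add(-9, Mul(-26, Rational(1, 6)), 42))) = Add(-245817, Mul(-1, Add(-9, Rational(-13, 3), 42))) = Add(-245817, Mul(-1, Rational(86, 3))) = Add(-245817, Rational(-86, 3)) = Rational(-737537, 3)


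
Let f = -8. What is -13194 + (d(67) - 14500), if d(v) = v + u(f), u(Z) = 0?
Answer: -27627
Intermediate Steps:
d(v) = v (d(v) = v + 0 = v)
-13194 + (d(67) - 14500) = -13194 + (67 - 14500) = -13194 - 14433 = -27627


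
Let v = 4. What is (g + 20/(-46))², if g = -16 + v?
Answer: 81796/529 ≈ 154.62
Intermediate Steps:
g = -12 (g = -16 + 4 = -12)
(g + 20/(-46))² = (-12 + 20/(-46))² = (-12 + 20*(-1/46))² = (-12 - 10/23)² = (-286/23)² = 81796/529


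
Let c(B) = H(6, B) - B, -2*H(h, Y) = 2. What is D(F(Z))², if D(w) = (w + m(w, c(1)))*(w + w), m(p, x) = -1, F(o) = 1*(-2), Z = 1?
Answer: 144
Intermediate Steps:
H(h, Y) = -1 (H(h, Y) = -½*2 = -1)
F(o) = -2
c(B) = -1 - B
D(w) = 2*w*(-1 + w) (D(w) = (w - 1)*(w + w) = (-1 + w)*(2*w) = 2*w*(-1 + w))
D(F(Z))² = (2*(-2)*(-1 - 2))² = (2*(-2)*(-3))² = 12² = 144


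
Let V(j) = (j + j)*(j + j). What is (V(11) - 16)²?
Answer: 219024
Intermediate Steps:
V(j) = 4*j² (V(j) = (2*j)*(2*j) = 4*j²)
(V(11) - 16)² = (4*11² - 16)² = (4*121 - 16)² = (484 - 16)² = 468² = 219024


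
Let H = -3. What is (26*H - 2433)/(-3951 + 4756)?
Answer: -2511/805 ≈ -3.1193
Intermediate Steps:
(26*H - 2433)/(-3951 + 4756) = (26*(-3) - 2433)/(-3951 + 4756) = (-78 - 2433)/805 = -2511*1/805 = -2511/805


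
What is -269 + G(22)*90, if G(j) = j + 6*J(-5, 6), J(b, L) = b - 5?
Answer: -3689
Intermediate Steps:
J(b, L) = -5 + b
G(j) = -60 + j (G(j) = j + 6*(-5 - 5) = j + 6*(-10) = j - 60 = -60 + j)
-269 + G(22)*90 = -269 + (-60 + 22)*90 = -269 - 38*90 = -269 - 3420 = -3689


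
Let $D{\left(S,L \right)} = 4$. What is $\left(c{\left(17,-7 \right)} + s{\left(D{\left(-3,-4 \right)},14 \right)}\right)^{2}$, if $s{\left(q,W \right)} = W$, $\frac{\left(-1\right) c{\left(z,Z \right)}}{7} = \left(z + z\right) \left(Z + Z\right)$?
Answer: $11195716$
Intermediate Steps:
$c{\left(z,Z \right)} = - 28 Z z$ ($c{\left(z,Z \right)} = - 7 \left(z + z\right) \left(Z + Z\right) = - 7 \cdot 2 z 2 Z = - 7 \cdot 4 Z z = - 28 Z z$)
$\left(c{\left(17,-7 \right)} + s{\left(D{\left(-3,-4 \right)},14 \right)}\right)^{2} = \left(\left(-28\right) \left(-7\right) 17 + 14\right)^{2} = \left(3332 + 14\right)^{2} = 3346^{2} = 11195716$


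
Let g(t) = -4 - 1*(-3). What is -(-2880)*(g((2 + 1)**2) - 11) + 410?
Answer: -34150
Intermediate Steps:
g(t) = -1 (g(t) = -4 + 3 = -1)
-(-2880)*(g((2 + 1)**2) - 11) + 410 = -(-2880)*(-1 - 11) + 410 = -(-2880)*(-12) + 410 = -320*108 + 410 = -34560 + 410 = -34150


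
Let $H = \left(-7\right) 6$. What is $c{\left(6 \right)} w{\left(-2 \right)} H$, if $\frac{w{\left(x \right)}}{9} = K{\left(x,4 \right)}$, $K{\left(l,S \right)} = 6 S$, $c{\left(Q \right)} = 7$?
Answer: $-63504$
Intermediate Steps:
$w{\left(x \right)} = 216$ ($w{\left(x \right)} = 9 \cdot 6 \cdot 4 = 9 \cdot 24 = 216$)
$H = -42$
$c{\left(6 \right)} w{\left(-2 \right)} H = 7 \cdot 216 \left(-42\right) = 1512 \left(-42\right) = -63504$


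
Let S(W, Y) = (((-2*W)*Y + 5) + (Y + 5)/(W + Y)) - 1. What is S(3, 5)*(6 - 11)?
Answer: 495/4 ≈ 123.75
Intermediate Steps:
S(W, Y) = 4 + (5 + Y)/(W + Y) - 2*W*Y (S(W, Y) = ((-2*W*Y + 5) + (5 + Y)/(W + Y)) - 1 = ((5 - 2*W*Y) + (5 + Y)/(W + Y)) - 1 = (5 + (5 + Y)/(W + Y) - 2*W*Y) - 1 = 4 + (5 + Y)/(W + Y) - 2*W*Y)
S(3, 5)*(6 - 11) = ((5 + 4*3 + 5*5 - 2*3*5² - 2*5*3²)/(3 + 5))*(6 - 11) = ((5 + 12 + 25 - 2*3*25 - 2*5*9)/8)*(-5) = ((5 + 12 + 25 - 150 - 90)/8)*(-5) = ((⅛)*(-198))*(-5) = -99/4*(-5) = 495/4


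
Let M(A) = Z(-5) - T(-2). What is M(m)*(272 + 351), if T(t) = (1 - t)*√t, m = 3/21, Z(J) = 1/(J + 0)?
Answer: -623/5 - 1869*I*√2 ≈ -124.6 - 2643.2*I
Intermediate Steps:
Z(J) = 1/J
m = ⅐ (m = 3*(1/21) = ⅐ ≈ 0.14286)
T(t) = √t*(1 - t)
M(A) = -⅕ - 3*I*√2 (M(A) = 1/(-5) - √(-2)*(1 - 1*(-2)) = -⅕ - I*√2*(1 + 2) = -⅕ - I*√2*3 = -⅕ - 3*I*√2)
M(m)*(272 + 351) = (-⅕ - 3*I*√2)*(272 + 351) = (-⅕ - 3*I*√2)*623 = -623/5 - 1869*I*√2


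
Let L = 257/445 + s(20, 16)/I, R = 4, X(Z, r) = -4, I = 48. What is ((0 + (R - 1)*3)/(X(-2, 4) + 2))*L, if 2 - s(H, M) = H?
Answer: -6489/7120 ≈ -0.91138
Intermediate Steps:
s(H, M) = 2 - H
L = 721/3560 (L = 257/445 + (2 - 1*20)/48 = 257*(1/445) + (2 - 20)*(1/48) = 257/445 - 18*1/48 = 257/445 - 3/8 = 721/3560 ≈ 0.20253)
((0 + (R - 1)*3)/(X(-2, 4) + 2))*L = ((0 + (4 - 1)*3)/(-4 + 2))*(721/3560) = ((0 + 3*3)/(-2))*(721/3560) = ((0 + 9)*(-½))*(721/3560) = (9*(-½))*(721/3560) = -9/2*721/3560 = -6489/7120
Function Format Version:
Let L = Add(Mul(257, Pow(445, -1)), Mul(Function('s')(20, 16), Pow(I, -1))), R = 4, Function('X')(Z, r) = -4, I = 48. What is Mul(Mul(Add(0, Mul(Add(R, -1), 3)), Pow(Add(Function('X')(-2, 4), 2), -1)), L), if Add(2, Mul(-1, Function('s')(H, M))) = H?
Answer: Rational(-6489, 7120) ≈ -0.91138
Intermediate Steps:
Function('s')(H, M) = Add(2, Mul(-1, H))
L = Rational(721, 3560) (L = Add(Mul(257, Pow(445, -1)), Mul(Add(2, Mul(-1, 20)), Pow(48, -1))) = Add(Mul(257, Rational(1, 445)), Mul(Add(2, -20), Rational(1, 48))) = Add(Rational(257, 445), Mul(-18, Rational(1, 48))) = Add(Rational(257, 445), Rational(-3, 8)) = Rational(721, 3560) ≈ 0.20253)
Mul(Mul(Add(0, Mul(Add(R, -1), 3)), Pow(Add(Function('X')(-2, 4), 2), -1)), L) = Mul(Mul(Add(0, Mul(Add(4, -1), 3)), Pow(Add(-4, 2), -1)), Rational(721, 3560)) = Mul(Mul(Add(0, Mul(3, 3)), Pow(-2, -1)), Rational(721, 3560)) = Mul(Mul(Add(0, 9), Rational(-1, 2)), Rational(721, 3560)) = Mul(Mul(9, Rational(-1, 2)), Rational(721, 3560)) = Mul(Rational(-9, 2), Rational(721, 3560)) = Rational(-6489, 7120)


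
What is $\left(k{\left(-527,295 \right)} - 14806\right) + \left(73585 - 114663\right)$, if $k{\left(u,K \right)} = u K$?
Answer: $-211349$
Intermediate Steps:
$k{\left(u,K \right)} = K u$
$\left(k{\left(-527,295 \right)} - 14806\right) + \left(73585 - 114663\right) = \left(295 \left(-527\right) - 14806\right) + \left(73585 - 114663\right) = \left(-155465 - 14806\right) - 41078 = -170271 - 41078 = -211349$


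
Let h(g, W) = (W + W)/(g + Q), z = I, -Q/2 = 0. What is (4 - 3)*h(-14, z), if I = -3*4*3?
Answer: 36/7 ≈ 5.1429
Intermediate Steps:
Q = 0 (Q = -2*0 = 0)
I = -36 (I = -12*3 = -36)
z = -36
h(g, W) = 2*W/g (h(g, W) = (W + W)/(g + 0) = (2*W)/g = 2*W/g)
(4 - 3)*h(-14, z) = (4 - 3)*(2*(-36)/(-14)) = 1*(2*(-36)*(-1/14)) = 1*(36/7) = 36/7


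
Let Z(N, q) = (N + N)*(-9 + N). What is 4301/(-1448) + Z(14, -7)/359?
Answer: -1341339/519832 ≈ -2.5803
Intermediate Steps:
Z(N, q) = 2*N*(-9 + N) (Z(N, q) = (2*N)*(-9 + N) = 2*N*(-9 + N))
4301/(-1448) + Z(14, -7)/359 = 4301/(-1448) + (2*14*(-9 + 14))/359 = 4301*(-1/1448) + (2*14*5)*(1/359) = -4301/1448 + 140*(1/359) = -4301/1448 + 140/359 = -1341339/519832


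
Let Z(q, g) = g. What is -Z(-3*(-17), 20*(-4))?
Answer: 80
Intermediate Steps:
-Z(-3*(-17), 20*(-4)) = -20*(-4) = -1*(-80) = 80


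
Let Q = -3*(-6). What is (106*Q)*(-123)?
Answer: -234684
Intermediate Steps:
Q = 18
(106*Q)*(-123) = (106*18)*(-123) = 1908*(-123) = -234684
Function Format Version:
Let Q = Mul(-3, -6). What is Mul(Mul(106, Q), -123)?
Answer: -234684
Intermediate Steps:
Q = 18
Mul(Mul(106, Q), -123) = Mul(Mul(106, 18), -123) = Mul(1908, -123) = -234684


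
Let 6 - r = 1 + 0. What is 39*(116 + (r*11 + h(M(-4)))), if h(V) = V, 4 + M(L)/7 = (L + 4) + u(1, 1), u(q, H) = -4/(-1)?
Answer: 6669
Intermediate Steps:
u(q, H) = 4 (u(q, H) = -4*(-1) = 4)
M(L) = 28 + 7*L (M(L) = -28 + 7*((L + 4) + 4) = -28 + 7*((4 + L) + 4) = -28 + 7*(8 + L) = -28 + (56 + 7*L) = 28 + 7*L)
r = 5 (r = 6 - (1 + 0) = 6 - 1*1 = 6 - 1 = 5)
39*(116 + (r*11 + h(M(-4)))) = 39*(116 + (5*11 + (28 + 7*(-4)))) = 39*(116 + (55 + (28 - 28))) = 39*(116 + (55 + 0)) = 39*(116 + 55) = 39*171 = 6669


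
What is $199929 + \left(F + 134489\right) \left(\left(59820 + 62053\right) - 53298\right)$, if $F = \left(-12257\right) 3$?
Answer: $6701211779$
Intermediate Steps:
$F = -36771$
$199929 + \left(F + 134489\right) \left(\left(59820 + 62053\right) - 53298\right) = 199929 + \left(-36771 + 134489\right) \left(\left(59820 + 62053\right) - 53298\right) = 199929 + 97718 \left(121873 - 53298\right) = 199929 + 97718 \cdot 68575 = 199929 + 6701011850 = 6701211779$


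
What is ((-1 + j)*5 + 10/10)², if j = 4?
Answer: 256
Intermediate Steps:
((-1 + j)*5 + 10/10)² = ((-1 + 4)*5 + 10/10)² = (3*5 + 10*(⅒))² = (15 + 1)² = 16² = 256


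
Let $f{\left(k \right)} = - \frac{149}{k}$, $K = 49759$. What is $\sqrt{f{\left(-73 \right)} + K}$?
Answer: $\frac{2 \sqrt{66294147}}{73} \approx 223.07$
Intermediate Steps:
$\sqrt{f{\left(-73 \right)} + K} = \sqrt{- \frac{149}{-73} + 49759} = \sqrt{\left(-149\right) \left(- \frac{1}{73}\right) + 49759} = \sqrt{\frac{149}{73} + 49759} = \sqrt{\frac{3632556}{73}} = \frac{2 \sqrt{66294147}}{73}$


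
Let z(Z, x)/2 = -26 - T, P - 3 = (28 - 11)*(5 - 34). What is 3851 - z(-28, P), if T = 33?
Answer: 3969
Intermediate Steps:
P = -490 (P = 3 + (28 - 11)*(5 - 34) = 3 + 17*(-29) = 3 - 493 = -490)
z(Z, x) = -118 (z(Z, x) = 2*(-26 - 1*33) = 2*(-26 - 33) = 2*(-59) = -118)
3851 - z(-28, P) = 3851 - 1*(-118) = 3851 + 118 = 3969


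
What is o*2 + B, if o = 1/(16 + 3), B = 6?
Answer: 116/19 ≈ 6.1053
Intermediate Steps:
o = 1/19 ≈ 0.052632
o*2 + B = (1/19)*2 + 6 = 2/19 + 6 = 116/19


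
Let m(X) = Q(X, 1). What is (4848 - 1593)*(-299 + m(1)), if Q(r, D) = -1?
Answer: -976500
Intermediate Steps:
m(X) = -1
(4848 - 1593)*(-299 + m(1)) = (4848 - 1593)*(-299 - 1) = 3255*(-300) = -976500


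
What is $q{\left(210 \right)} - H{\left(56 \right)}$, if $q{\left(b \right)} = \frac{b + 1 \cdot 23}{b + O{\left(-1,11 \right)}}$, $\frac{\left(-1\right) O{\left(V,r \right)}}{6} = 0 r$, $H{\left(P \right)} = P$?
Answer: $- \frac{11527}{210} \approx -54.891$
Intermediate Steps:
$O{\left(V,r \right)} = 0$ ($O{\left(V,r \right)} = - 6 \cdot 0 r = \left(-6\right) 0 = 0$)
$q{\left(b \right)} = \frac{23 + b}{b}$ ($q{\left(b \right)} = \frac{b + 1 \cdot 23}{b + 0} = \frac{b + 23}{b} = \frac{23 + b}{b}$)
$q{\left(210 \right)} - H{\left(56 \right)} = \frac{23 + 210}{210} - 56 = \frac{1}{210} \cdot 233 - 56 = \frac{233}{210} - 56 = - \frac{11527}{210}$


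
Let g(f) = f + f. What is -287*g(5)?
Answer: -2870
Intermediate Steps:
g(f) = 2*f
-287*g(5) = -574*5 = -287*10 = -2870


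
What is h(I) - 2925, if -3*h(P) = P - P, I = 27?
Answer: -2925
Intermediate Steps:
h(P) = 0 (h(P) = -(P - P)/3 = -⅓*0 = 0)
h(I) - 2925 = 0 - 2925 = -2925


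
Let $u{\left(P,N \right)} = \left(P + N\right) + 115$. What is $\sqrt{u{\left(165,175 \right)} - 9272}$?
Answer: $i \sqrt{8817} \approx 93.899 i$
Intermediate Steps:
$u{\left(P,N \right)} = 115 + N + P$ ($u{\left(P,N \right)} = \left(N + P\right) + 115 = 115 + N + P$)
$\sqrt{u{\left(165,175 \right)} - 9272} = \sqrt{\left(115 + 175 + 165\right) - 9272} = \sqrt{455 - 9272} = \sqrt{-8817} = i \sqrt{8817}$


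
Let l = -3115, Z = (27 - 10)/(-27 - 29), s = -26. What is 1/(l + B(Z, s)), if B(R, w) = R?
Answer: -56/174457 ≈ -0.00032100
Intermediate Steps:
Z = -17/56 (Z = 17/(-56) = 17*(-1/56) = -17/56 ≈ -0.30357)
1/(l + B(Z, s)) = 1/(-3115 - 17/56) = 1/(-174457/56) = -56/174457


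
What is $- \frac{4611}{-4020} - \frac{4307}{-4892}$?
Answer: $\frac{830649}{409705} \approx 2.0274$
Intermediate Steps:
$- \frac{4611}{-4020} - \frac{4307}{-4892} = \left(-4611\right) \left(- \frac{1}{4020}\right) - - \frac{4307}{4892} = \frac{1537}{1340} + \frac{4307}{4892} = \frac{830649}{409705}$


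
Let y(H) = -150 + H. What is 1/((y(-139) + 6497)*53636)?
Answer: 1/332972288 ≈ 3.0033e-9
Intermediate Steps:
1/((y(-139) + 6497)*53636) = 1/(((-150 - 139) + 6497)*53636) = (1/53636)/(-289 + 6497) = (1/53636)/6208 = (1/6208)*(1/53636) = 1/332972288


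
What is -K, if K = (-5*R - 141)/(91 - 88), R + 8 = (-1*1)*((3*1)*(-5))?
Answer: 176/3 ≈ 58.667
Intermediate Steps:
R = 7 (R = -8 + (-1*1)*((3*1)*(-5)) = -8 - 3*(-5) = -8 - 1*(-15) = -8 + 15 = 7)
K = -176/3 (K = (-5*7 - 141)/(91 - 88) = (-35 - 141)/3 = -176*⅓ = -176/3 ≈ -58.667)
-K = -1*(-176/3) = 176/3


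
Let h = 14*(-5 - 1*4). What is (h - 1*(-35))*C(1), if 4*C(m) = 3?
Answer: -273/4 ≈ -68.250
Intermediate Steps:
C(m) = ¾ (C(m) = (¼)*3 = ¾)
h = -126 (h = 14*(-5 - 4) = 14*(-9) = -126)
(h - 1*(-35))*C(1) = (-126 - 1*(-35))*(¾) = (-126 + 35)*(¾) = -91*¾ = -273/4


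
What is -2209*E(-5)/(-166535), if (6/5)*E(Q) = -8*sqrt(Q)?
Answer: -8836*I*sqrt(5)/99921 ≈ -0.19774*I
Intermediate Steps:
E(Q) = -20*sqrt(Q)/3 (E(Q) = 5*(-8*sqrt(Q))/6 = -20*sqrt(Q)/3)
-2209*E(-5)/(-166535) = -(-44180)*sqrt(-5)/3/(-166535) = -(-44180)*I*sqrt(5)/3*(-1/166535) = (44180*I*sqrt(5)/3)*(-1/166535) = -8836*I*sqrt(5)/99921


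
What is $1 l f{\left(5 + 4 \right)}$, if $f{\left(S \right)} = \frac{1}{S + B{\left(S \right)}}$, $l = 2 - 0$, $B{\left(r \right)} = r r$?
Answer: $\frac{1}{45} \approx 0.022222$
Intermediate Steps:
$B{\left(r \right)} = r^{2}$
$l = 2$ ($l = 2 + 0 = 2$)
$f{\left(S \right)} = \frac{1}{S + S^{2}}$
$1 l f{\left(5 + 4 \right)} = 1 \cdot 2 \frac{1}{\left(5 + 4\right) \left(1 + \left(5 + 4\right)\right)} = 2 \frac{1}{9 \left(1 + 9\right)} = 2 \frac{1}{9 \cdot 10} = 2 \cdot \frac{1}{9} \cdot \frac{1}{10} = 2 \cdot \frac{1}{90} = \frac{1}{45}$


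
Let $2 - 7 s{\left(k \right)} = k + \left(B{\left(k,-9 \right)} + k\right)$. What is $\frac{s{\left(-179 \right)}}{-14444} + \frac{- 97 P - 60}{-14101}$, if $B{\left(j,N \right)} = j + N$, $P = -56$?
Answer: $- \frac{137719881}{356430977} \approx -0.38639$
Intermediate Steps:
$B{\left(j,N \right)} = N + j$
$s{\left(k \right)} = \frac{11}{7} - \frac{3 k}{7}$ ($s{\left(k \right)} = \frac{2}{7} - \frac{k + \left(\left(-9 + k\right) + k\right)}{7} = \frac{2}{7} - \frac{k + \left(-9 + 2 k\right)}{7} = \frac{2}{7} - \frac{-9 + 3 k}{7} = \frac{2}{7} - \left(- \frac{9}{7} + \frac{3 k}{7}\right) = \frac{11}{7} - \frac{3 k}{7}$)
$\frac{s{\left(-179 \right)}}{-14444} + \frac{- 97 P - 60}{-14101} = \frac{\frac{11}{7} - - \frac{537}{7}}{-14444} + \frac{\left(-97\right) \left(-56\right) - 60}{-14101} = \left(\frac{11}{7} + \frac{537}{7}\right) \left(- \frac{1}{14444}\right) + \left(5432 - 60\right) \left(- \frac{1}{14101}\right) = \frac{548}{7} \left(- \frac{1}{14444}\right) + 5372 \left(- \frac{1}{14101}\right) = - \frac{137}{25277} - \frac{5372}{14101} = - \frac{137719881}{356430977}$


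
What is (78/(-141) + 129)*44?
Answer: 265628/47 ≈ 5651.7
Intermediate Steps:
(78/(-141) + 129)*44 = (78*(-1/141) + 129)*44 = (-26/47 + 129)*44 = (6037/47)*44 = 265628/47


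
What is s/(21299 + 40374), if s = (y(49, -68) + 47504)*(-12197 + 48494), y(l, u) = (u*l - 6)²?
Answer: 406154283156/61673 ≈ 6.5856e+6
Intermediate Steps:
y(l, u) = (-6 + l*u)² (y(l, u) = (l*u - 6)² = (-6 + l*u)²)
s = 406154283156 (s = ((-6 + 49*(-68))² + 47504)*(-12197 + 48494) = ((-6 - 3332)² + 47504)*36297 = ((-3338)² + 47504)*36297 = (11142244 + 47504)*36297 = 11189748*36297 = 406154283156)
s/(21299 + 40374) = 406154283156/(21299 + 40374) = 406154283156/61673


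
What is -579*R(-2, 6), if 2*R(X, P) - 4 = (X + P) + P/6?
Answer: -5211/2 ≈ -2605.5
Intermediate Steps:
R(X, P) = 2 + X/2 + 7*P/12 (R(X, P) = 2 + ((X + P) + P/6)/2 = 2 + ((P + X) + P*(1/6))/2 = 2 + ((P + X) + P/6)/2 = 2 + (X + 7*P/6)/2 = 2 + (X/2 + 7*P/12) = 2 + X/2 + 7*P/12)
-579*R(-2, 6) = -579*(2 + (1/2)*(-2) + (7/12)*6) = -579*(2 - 1 + 7/2) = -579*9/2 = -5211/2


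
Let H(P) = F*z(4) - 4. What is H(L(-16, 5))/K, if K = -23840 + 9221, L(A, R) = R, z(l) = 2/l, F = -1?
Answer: 3/9746 ≈ 0.00030782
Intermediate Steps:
H(P) = -9/2 (H(P) = -2/4 - 4 = -1*½ - 4 = -½ - 4 = -9/2)
K = -14619
H(L(-16, 5))/K = -9/2/(-14619) = -9/2*(-1/14619) = 3/9746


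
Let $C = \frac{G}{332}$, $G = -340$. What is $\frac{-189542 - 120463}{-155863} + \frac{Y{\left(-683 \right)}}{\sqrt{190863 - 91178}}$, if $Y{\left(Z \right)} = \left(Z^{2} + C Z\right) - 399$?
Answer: $\frac{310005}{155863} + \frac{7748705 \sqrt{99685}}{1654771} \approx 1480.4$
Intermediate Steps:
$C = - \frac{85}{83}$ ($C = - \frac{340}{332} = \left(-340\right) \frac{1}{332} = - \frac{85}{83} \approx -1.0241$)
$Y{\left(Z \right)} = -399 + Z^{2} - \frac{85 Z}{83}$ ($Y{\left(Z \right)} = \left(Z^{2} - \frac{85 Z}{83}\right) - 399 = -399 + Z^{2} - \frac{85 Z}{83}$)
$\frac{-189542 - 120463}{-155863} + \frac{Y{\left(-683 \right)}}{\sqrt{190863 - 91178}} = \frac{-189542 - 120463}{-155863} + \frac{-399 + \left(-683\right)^{2} - - \frac{58055}{83}}{\sqrt{190863 - 91178}} = \left(-189542 - 120463\right) \left(- \frac{1}{155863}\right) + \frac{-399 + 466489 + \frac{58055}{83}}{\sqrt{99685}} = \left(-310005\right) \left(- \frac{1}{155863}\right) + \frac{38743525 \frac{\sqrt{99685}}{99685}}{83} = \frac{310005}{155863} + \frac{7748705 \sqrt{99685}}{1654771}$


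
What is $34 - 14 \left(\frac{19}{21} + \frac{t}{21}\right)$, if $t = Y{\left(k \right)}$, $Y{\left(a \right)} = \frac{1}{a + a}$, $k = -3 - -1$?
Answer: $\frac{43}{2} \approx 21.5$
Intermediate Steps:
$k = -2$ ($k = -3 + 1 = -2$)
$Y{\left(a \right)} = \frac{1}{2 a}$
$t = - \frac{1}{4}$ ($t = \frac{1}{2 \left(-2\right)} = \frac{1}{2} \left(- \frac{1}{2}\right) = - \frac{1}{4} \approx -0.25$)
$34 - 14 \left(\frac{19}{21} + \frac{t}{21}\right) = 34 - 14 \left(\frac{19}{21} - \frac{1}{4 \cdot 21}\right) = 34 - 14 \left(19 \cdot \frac{1}{21} - \frac{1}{84}\right) = 34 - 14 \left(\frac{19}{21} - \frac{1}{84}\right) = 34 - \frac{25}{2} = \frac{43}{2}$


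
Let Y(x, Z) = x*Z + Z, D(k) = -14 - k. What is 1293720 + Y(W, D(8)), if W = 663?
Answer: 1279112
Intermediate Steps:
Y(x, Z) = Z + Z*x (Y(x, Z) = Z*x + Z = Z + Z*x)
1293720 + Y(W, D(8)) = 1293720 + (-14 - 1*8)*(1 + 663) = 1293720 + (-14 - 8)*664 = 1293720 - 22*664 = 1293720 - 14608 = 1279112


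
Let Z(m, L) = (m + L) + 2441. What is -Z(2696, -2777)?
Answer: -2360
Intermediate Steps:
Z(m, L) = 2441 + L + m (Z(m, L) = (L + m) + 2441 = 2441 + L + m)
-Z(2696, -2777) = -(2441 - 2777 + 2696) = -1*2360 = -2360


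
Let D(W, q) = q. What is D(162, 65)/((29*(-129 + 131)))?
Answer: 65/58 ≈ 1.1207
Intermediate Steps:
D(162, 65)/((29*(-129 + 131))) = 65/((29*(-129 + 131))) = 65/((29*2)) = 65/58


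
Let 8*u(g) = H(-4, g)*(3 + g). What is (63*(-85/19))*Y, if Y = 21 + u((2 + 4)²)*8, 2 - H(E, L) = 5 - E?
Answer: 1349460/19 ≈ 71024.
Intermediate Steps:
H(E, L) = -3 + E (H(E, L) = 2 - (5 - E) = 2 + (-5 + E) = -3 + E)
u(g) = -21/8 - 7*g/8 (u(g) = ((-3 - 4)*(3 + g))/8 = (-7*(3 + g))/8 = (-21 - 7*g)/8 = -21/8 - 7*g/8)
Y = -252 (Y = 21 + (-21/8 - 7*(2 + 4)²/8)*8 = 21 + (-21/8 - 7/8*6²)*8 = 21 + (-21/8 - 7/8*36)*8 = 21 + (-21/8 - 63/2)*8 = 21 - 273/8*8 = 21 - 273 = -252)
(63*(-85/19))*Y = (63*(-85/19))*(-252) = -5355/19*(-252) = 1349460/19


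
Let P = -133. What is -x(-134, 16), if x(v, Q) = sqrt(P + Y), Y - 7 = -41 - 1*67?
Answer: -3*I*sqrt(26) ≈ -15.297*I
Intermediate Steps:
Y = -101 (Y = 7 + (-41 - 1*67) = 7 + (-41 - 67) = 7 - 108 = -101)
x(v, Q) = 3*I*sqrt(26) (x(v, Q) = sqrt(-133 - 101) = sqrt(-234) = 3*I*sqrt(26))
-x(-134, 16) = -3*I*sqrt(26)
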